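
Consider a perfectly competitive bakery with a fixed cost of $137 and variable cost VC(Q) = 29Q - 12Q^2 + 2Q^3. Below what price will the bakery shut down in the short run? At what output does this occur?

$11 per unit, at Q = 3

The shutdown price is the minimum of AVC. VC = 29Q - 12Q^2 + 2Q^3, so AVC = 29 - 12Q + 2Q^2.
dAVC/dQ = -12 + 4Q = 0 gives Q = 3. min AVC = 29 - 12·3 + 2·3^2 = 11.
For P < $11 the firm produces nothing.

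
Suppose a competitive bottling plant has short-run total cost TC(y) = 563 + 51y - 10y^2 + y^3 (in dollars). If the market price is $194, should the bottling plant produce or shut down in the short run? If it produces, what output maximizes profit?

Produce at y = 11

From TC, MC = TC'(y) = 51 - 20y + 3y^2 and AVC = VC/y = 51 - 10y + y^2.
AVC is minimized where dAVC/dy = -10 + 2y = 0, at y = 5; min AVC = 51 - 10·5 + 5^2 = $26.
Since P = $194 ≥ min AVC = $26, price covers variable cost and the firm should produce.
Solving P = MC: -143 - 20y + 3y^2 = 0 ⇒ y = -13/3 or 11. On the upward-sloping branch, y* = 11.
Check: AVC at y = 11 is $62 ≤ P, so revenue covers variable cost.
Profit = P·y − TC = 194·11 − 1245 = $889.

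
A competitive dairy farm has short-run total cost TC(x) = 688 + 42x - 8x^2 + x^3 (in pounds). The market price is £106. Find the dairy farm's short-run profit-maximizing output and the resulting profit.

Profit = -£176 at x = 8

AVC = 42 - 8x + x^2; min AVC = £26 at x = 4. Since P = £106 ≥ min AVC, the firm produces.
With MC = 42 - 16x + 3x^2, P = MC on the upward-sloping part at x* = 8.
TR = 106·8 = 848. TC = 688 + 336 = 1024. Profit = 848 − 1024 = -£176.
That loss of £176 beats the £688 the firm would lose by shutting down; producing recovers £512 of fixed cost.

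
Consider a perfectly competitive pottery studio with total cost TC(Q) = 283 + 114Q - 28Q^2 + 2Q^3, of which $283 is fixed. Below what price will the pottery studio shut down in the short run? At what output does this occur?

Short-run supply begins at min AVC. From VC = 114Q - 28Q^2 + 2Q^3, AVC = 114 - 28Q + 2Q^2.
dAVC/dQ = -28 + 4Q = 0 gives Q = 7. min AVC = 114 - 28·7 + 2·7^2 = 16.
For P < $16 the firm produces nothing.

$16 per unit, at Q = 7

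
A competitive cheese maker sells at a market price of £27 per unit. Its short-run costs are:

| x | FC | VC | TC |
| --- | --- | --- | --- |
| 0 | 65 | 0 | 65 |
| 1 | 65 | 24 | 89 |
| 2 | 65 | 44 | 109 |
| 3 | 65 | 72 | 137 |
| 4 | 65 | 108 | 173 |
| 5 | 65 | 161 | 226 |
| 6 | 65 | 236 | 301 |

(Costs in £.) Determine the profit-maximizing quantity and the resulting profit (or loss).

Compute π = P·x − TC at each output: x=0: -65; x=1: -62; x=2: -55; x=3: -56; x=4: -65; x=5: -91; x=6: -139.
Profit is maximized at x = 2. AVC there is 44/2 = £22 ≤ P, so producing beats shutting down (which would give -£65).

x = 2; profit = -£55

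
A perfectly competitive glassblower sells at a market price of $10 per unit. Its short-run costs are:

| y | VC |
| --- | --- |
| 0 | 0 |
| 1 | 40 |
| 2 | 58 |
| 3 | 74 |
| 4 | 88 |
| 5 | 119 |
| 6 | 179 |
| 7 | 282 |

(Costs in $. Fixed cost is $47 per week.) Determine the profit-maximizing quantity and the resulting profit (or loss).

y = 0 (shut down); profit = -$47

Profit at each row (π = 10y − TC): y=0: -47; y=1: -77; y=2: -85; y=3: -91; y=4: -95; y=5: -116; y=6: -166; y=7: -259.
Profit is highest at y = 0. Equivalently, the lowest AVC in the table is 88/4 ≈ $22 at y = 4, and P = $10 falls below it — price never covers variable cost, so the firm shuts down and loses only its fixed cost.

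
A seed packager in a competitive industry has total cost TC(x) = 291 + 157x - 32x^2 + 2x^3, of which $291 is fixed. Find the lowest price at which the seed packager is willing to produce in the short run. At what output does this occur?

The shutdown price is the minimum of AVC. VC = 157x - 32x^2 + 2x^3, so AVC = 157 - 32x + 2x^2.
dAVC/dx = -32 + 4x = 0 gives x = 8. min AVC = 157 - 32·8 + 2·8^2 = 29.
For P < $29 the firm produces nothing.

$29 per unit, at x = 8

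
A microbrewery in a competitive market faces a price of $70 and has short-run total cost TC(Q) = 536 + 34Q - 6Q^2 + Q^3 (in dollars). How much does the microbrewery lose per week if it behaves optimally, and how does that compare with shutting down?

AVC = 34 - 6Q + Q^2 has its minimum $25 at Q = 3; price $70 clears that bar, so the firm operates.
With MC = 34 - 12Q + 3Q^2, P = MC on the upward-sloping part at Q* = 6.
TR = 70·6 = 420. TC = 536 + 204 = 740. Profit = 420 − 740 = -$320.
That loss of $320 beats the $536 the firm would lose by shutting down; producing recovers $216 of fixed cost.

Profit = -$320 at Q = 6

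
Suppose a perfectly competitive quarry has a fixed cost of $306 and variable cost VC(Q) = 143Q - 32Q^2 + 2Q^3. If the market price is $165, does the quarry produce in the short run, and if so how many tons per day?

Produce at Q = 11

Strip out fixed cost: VC = 143Q - 32Q^2 + 2Q^3. Then AVC = 143 - 32Q + 2Q^2 and MC = 143 - 64Q + 6Q^2.
AVC is minimized where dAVC/dQ = -32 + 4Q = 0, at Q = 8; min AVC = 143 - 32·8 + 2·8^2 = $15.
Because $165 ≥ $15, revenue can cover variable cost; the firm operates.
P = MC gives -22 - 64Q + 6Q^2 = 0, with roots -1/3 and 11. Take the larger (rising MC): Q* = 11.
Check: AVC at Q = 11 is $33 ≤ P, so revenue covers variable cost.
Profit = P·Q − TC = 165·11 − 669 = $1146.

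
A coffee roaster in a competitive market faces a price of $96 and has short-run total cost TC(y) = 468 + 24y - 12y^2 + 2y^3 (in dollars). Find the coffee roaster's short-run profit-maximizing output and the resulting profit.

AVC = 24 - 12y + 2y^2 has its minimum $6 at y = 3; price $96 clears that bar, so the firm operates.
MC = 24 - 24y + 6y^2. Setting P = MC and taking the root on the rising branch gives y* = 6.
TR = 96·6 = 576. TC = 468 + 144 = 612. Profit = 576 − 612 = -$36.
Shutting down would mean losing the fixed cost of $468, so operating at a loss of $36 is better by $432.

Profit = -$36 at y = 6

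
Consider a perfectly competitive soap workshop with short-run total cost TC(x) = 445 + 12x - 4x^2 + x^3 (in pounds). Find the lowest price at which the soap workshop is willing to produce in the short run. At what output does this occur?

Short-run supply begins at min AVC. From VC = 12x - 4x^2 + x^3, AVC = 12 - 4x + x^2.
dAVC/dx = -4 + 2x = 0 gives x = 2. min AVC = 12 - 4·2 + 2^2 = 8.
The firm shuts down for any P below £8.

£8 per unit, at x = 2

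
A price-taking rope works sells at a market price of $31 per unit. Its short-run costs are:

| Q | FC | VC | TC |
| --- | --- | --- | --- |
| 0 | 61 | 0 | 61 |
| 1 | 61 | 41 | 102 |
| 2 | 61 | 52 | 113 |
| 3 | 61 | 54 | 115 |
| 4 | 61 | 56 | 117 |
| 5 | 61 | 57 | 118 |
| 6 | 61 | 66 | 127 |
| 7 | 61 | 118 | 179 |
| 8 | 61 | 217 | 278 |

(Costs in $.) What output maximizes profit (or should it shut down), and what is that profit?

Q = 6; profit = $59

Profit at each row (π = 31Q − TC): Q=0: -61; Q=1: -71; Q=2: -51; Q=3: -22; Q=4: 7; Q=5: 37; Q=6: 59; Q=7: 38; Q=8: -30.
Profit is maximized at Q = 6. AVC there is 66/6 = $11 ≤ P, so producing beats shutting down (which would give -$61).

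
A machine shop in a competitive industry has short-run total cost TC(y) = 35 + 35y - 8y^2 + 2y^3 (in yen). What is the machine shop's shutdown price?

The shutdown price is the minimum of AVC. VC = 35y - 8y^2 + 2y^3, so AVC = 35 - 8y + 2y^2.
At the minimum of AVC, MC = AVC. MC = 35 - 16y + 6y^2; setting MC = AVC gives 4y^2 - 8y = 0, so y = 2. min AVC = 27.
For P < ¥27 the firm produces nothing.

¥27 per unit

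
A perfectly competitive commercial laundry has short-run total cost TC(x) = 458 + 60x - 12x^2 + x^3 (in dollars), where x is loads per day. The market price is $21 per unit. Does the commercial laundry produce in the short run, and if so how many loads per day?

Strip out fixed cost: VC = 60x - 12x^2 + x^3. Then AVC = 60 - 12x + x^2 and MC = 60 - 24x + 3x^2.
AVC hits its minimum where MC = AVC, at x = 6, giving min AVC = 60 - 12·6 + 6^2 = $24.
P = $21 lies below min AVC = $24; no output level covers variable cost.
The firm minimizes its loss by shutting down and losing only its fixed cost of $458.

Shut down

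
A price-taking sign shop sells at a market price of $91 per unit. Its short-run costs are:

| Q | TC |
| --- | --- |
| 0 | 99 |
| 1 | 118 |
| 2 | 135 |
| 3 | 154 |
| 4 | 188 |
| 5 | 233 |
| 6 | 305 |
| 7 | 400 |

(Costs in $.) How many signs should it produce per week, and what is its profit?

Q = 6; profit = $241

Profit at each row (π = 91Q − TC): Q=0: -99; Q=1: -27; Q=2: 47; Q=3: 119; Q=4: 176; Q=5: 222; Q=6: 241; Q=7: 237.
Profit is maximized at Q = 6. AVC there is 206/6 = $34.33 ≤ P, so producing beats shutting down (which would give -$99).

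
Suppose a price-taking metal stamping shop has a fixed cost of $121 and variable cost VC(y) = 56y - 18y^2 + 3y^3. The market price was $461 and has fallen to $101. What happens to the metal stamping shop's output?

AVC = 56 - 18y + 3y^2, minimized at y = 3 where min AVC = $29. MC = 56 - 36y + 9y^2.
At P = $461 ≥ min AVC, set P = MC on the rising branch: y = 9.
At P = $101 ≥ min AVC, set P = MC: y = 5. The firm stays open but cuts output.

Output falls from 9 to 5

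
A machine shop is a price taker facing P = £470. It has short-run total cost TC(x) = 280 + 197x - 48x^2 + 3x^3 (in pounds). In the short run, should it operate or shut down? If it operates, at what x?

Produce at x = 13

Strip out fixed cost: VC = 197x - 48x^2 + 3x^3. Then AVC = 197 - 48x + 3x^2 and MC = 197 - 96x + 9x^2.
The AVC parabola has its vertex at x = 48/6 = 8, where AVC = 197 - 48·8 + 3·8^2 = £5.
Because £470 ≥ £5, revenue can cover variable cost; the firm operates.
Solving P = MC: -273 - 96x + 9x^2 = 0 ⇒ x = -7/3 or 13. On the upward-sloping branch, x* = 13.
Check: AVC at x = 13 is £80 ≤ P, so revenue covers variable cost.
Profit = P·x − TC = 470·13 − 1320 = £4790.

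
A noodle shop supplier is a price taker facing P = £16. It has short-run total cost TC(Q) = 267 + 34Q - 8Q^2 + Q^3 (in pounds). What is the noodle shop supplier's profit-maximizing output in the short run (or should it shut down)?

Variable cost is VC = 34Q - 8Q^2 + Q^3, so AVC = VC/Q = 34 - 8Q + Q^2 and MC = dTC/dQ = 34 - 16Q + 3Q^2.
AVC hits its minimum where MC = AVC, at Q = 4, giving min AVC = 34 - 8·4 + 4^2 = £18.
P = £16 lies below min AVC = £18; no output level covers variable cost.
Best response: produce nothing and absorb the £267 fixed cost.

Shut down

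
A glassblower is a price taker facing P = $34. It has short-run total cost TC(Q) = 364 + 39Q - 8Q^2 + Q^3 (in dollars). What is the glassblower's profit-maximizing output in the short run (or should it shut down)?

Variable cost is VC = 39Q - 8Q^2 + Q^3, so AVC = VC/Q = 39 - 8Q + Q^2 and MC = dTC/dQ = 39 - 16Q + 3Q^2.
The AVC parabola has its vertex at Q = 8/2 = 4, where AVC = 39 - 8·4 + 4^2 = $23.
Because $34 ≥ $23, revenue can cover variable cost; the firm operates.
Solving P = MC: 5 - 16Q + 3Q^2 = 0 ⇒ Q = 1/3 or 5. On the upward-sloping branch, Q* = 5.
Check: AVC at Q = 5 is $24 ≤ P, so revenue covers variable cost.
Profit = P·Q − TC = 34·5 − 484 = -$314, a loss, but smaller than the $364 fixed cost the firm would lose by shutting down.

Produce at Q = 5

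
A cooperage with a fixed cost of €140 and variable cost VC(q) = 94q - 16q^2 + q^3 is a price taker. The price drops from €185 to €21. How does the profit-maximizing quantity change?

MC = 94 - 32q + 3q^2; the shutdown threshold is min AVC = €30 (at q = 8).
With P = €185 above the shutdown price, P = MC gives q = 13.
At P = €21 < min AVC = €30, price no longer covers variable cost at any output, so the firm shuts down: q = 0.

Output falls from 13 to 0 (the firm shuts down)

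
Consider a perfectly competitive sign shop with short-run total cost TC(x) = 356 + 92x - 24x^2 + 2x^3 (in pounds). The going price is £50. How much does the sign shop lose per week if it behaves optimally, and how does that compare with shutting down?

AVC = 92 - 24x + 2x^2; min AVC = £20 at x = 6. Since P = £50 ≥ min AVC, the firm produces.
With MC = 92 - 48x + 6x^2, P = MC on the upward-sloping part at x* = 7.
TR = 50·7 = 350. TC = 356 + 154 = 510. Profit = 350 − 510 = -£160.
By producing, the firm covers all variable cost plus £196 of fixed cost; shutting down would lose the full £356.

Profit = -£160 at x = 7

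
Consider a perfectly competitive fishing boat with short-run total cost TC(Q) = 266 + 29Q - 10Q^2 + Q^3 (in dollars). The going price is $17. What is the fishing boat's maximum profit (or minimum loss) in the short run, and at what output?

AVC = 29 - 10Q + Q^2; min AVC = $4 at Q = 5. Since P = $17 ≥ min AVC, the firm produces.
MC = 29 - 20Q + 3Q^2. Setting P = MC and taking the root on the rising branch gives Q* = 6.
TR = 17·6 = 102. TC = 266 + 30 = 296. Profit = 102 − 296 = -$194.
By producing, the firm covers all variable cost plus $72 of fixed cost; shutting down would lose the full $266.

Profit = -$194 at Q = 6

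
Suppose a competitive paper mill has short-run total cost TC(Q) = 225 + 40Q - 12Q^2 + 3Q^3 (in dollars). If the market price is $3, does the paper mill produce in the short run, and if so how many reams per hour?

Shut down

Variable cost is VC = 40Q - 12Q^2 + 3Q^3, so AVC = VC/Q = 40 - 12Q + 3Q^2 and MC = dTC/dQ = 40 - 24Q + 9Q^2.
The AVC parabola has its vertex at Q = 12/6 = 2, where AVC = 40 - 12·2 + 3·2^2 = $28.
With P < min AVC ($3 < $28), every unit sold adds to the loss.
Shutting down limits the loss to fixed cost, $225.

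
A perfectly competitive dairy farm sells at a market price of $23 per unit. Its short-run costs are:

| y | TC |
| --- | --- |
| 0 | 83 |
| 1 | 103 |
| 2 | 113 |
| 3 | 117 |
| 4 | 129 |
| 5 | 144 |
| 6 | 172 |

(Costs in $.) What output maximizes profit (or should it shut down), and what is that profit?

y = 5; profit = -$29

Compute π = P·y − TC at each output: y=0: -83; y=1: -80; y=2: -67; y=3: -48; y=4: -37; y=5: -29; y=6: -34.
Profit is maximized at y = 5. AVC there is 61/5 = $12.20 ≤ P, so producing beats shutting down (which would give -$83).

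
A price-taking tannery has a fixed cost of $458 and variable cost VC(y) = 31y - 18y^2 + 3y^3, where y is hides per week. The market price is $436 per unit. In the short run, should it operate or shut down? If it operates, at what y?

Strip out fixed cost: VC = 31y - 18y^2 + 3y^3. Then AVC = 31 - 18y + 3y^2 and MC = 31 - 36y + 9y^2.
AVC is minimized where dAVC/dy = -18 + 6y = 0, at y = 3; min AVC = 31 - 18·3 + 3·3^2 = $4.
Because $436 ≥ $4, revenue can cover variable cost; the firm operates.
P = MC gives -405 - 36y + 9y^2 = 0, with roots -5 and 9. Take the larger (rising MC): y* = 9.
Check: AVC at y = 9 is $112 ≤ P, so revenue covers variable cost.
Profit = P·y − TC = 436·9 − 1466 = $2458.

Produce at y = 9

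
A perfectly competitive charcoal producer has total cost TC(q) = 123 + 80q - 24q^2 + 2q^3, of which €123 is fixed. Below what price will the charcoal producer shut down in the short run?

€8 per unit

The firm shuts down when price falls below the minimum of average variable cost. AVC = VC/q = 80 - 24q + 2q^2.
dAVC/dq = -24 + 4q = 0 gives q = 6. min AVC = 80 - 24·6 + 2·6^2 = 8.
The firm shuts down for any P below €8.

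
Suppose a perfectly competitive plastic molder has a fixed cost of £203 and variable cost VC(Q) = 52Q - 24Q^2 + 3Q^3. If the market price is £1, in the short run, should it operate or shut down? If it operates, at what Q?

Shut down

Variable cost is VC = 52Q - 24Q^2 + 3Q^3, so AVC = VC/Q = 52 - 24Q + 3Q^2 and MC = dTC/dQ = 52 - 48Q + 9Q^2.
AVC hits its minimum where MC = AVC, at Q = 4, giving min AVC = 52 - 24·4 + 3·4^2 = £4.
With P < min AVC (£1 < £4), every unit sold adds to the loss.
The firm minimizes its loss by shutting down and losing only its fixed cost of £203.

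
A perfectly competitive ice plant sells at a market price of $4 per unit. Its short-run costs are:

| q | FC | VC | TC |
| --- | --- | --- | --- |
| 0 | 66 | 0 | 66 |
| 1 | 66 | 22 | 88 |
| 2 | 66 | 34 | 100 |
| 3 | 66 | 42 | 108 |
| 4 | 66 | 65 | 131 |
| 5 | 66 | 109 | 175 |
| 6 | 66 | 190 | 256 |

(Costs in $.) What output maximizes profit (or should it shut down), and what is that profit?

q = 0 (shut down); profit = -$66

Tabulate TR − TC: q=0: -66; q=1: -84; q=2: -92; q=3: -96; q=4: -115; q=5: -155; q=6: -232.
Profit is highest at q = 0. Equivalently, the lowest AVC in the table is 42/3 ≈ $14 at q = 3, and P = $4 falls below it — price never covers variable cost, so the firm shuts down and loses only its fixed cost.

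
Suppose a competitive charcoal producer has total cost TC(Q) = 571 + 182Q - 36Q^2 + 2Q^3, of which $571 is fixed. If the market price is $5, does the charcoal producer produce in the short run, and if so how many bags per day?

Variable cost is VC = 182Q - 36Q^2 + 2Q^3, so AVC = VC/Q = 182 - 36Q + 2Q^2 and MC = dTC/dQ = 182 - 72Q + 6Q^2.
AVC is minimized where dAVC/dQ = -36 + 4Q = 0, at Q = 9; min AVC = 182 - 36·9 + 2·9^2 = $20.
P = $5 lies below min AVC = $20; no output level covers variable cost.
The firm minimizes its loss by shutting down and losing only its fixed cost of $571.

Shut down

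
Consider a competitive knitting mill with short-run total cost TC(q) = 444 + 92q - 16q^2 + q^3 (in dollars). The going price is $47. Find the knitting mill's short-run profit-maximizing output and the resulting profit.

Profit = -$282 at q = 9

AVC = 92 - 16q + q^2; min AVC = $28 at q = 8. Since P = $47 ≥ min AVC, the firm produces.
With MC = 92 - 32q + 3q^2, P = MC on the upward-sloping part at q* = 9.
TR = 47·9 = 423. TC = 444 + 261 = 705. Profit = 423 − 705 = -$282.
That loss of $282 beats the $444 the firm would lose by shutting down; producing recovers $162 of fixed cost.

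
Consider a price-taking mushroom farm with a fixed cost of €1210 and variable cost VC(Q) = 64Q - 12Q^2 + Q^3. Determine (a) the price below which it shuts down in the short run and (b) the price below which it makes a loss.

AVC = 64 - 12Q + Q^2; minimized at Q = 6, giving min AVC = €28. That is the shutdown price.
ATC = 1210/Q + 64 - 12Q + Q^2. Setting dATC/dQ = −1210/Q^2 − 12 + 2Q = 0 gives Q = 11 (since 2·11^3 − 12·11^2 = 1210).
min ATC = 1210/11 + 64 − 12·11 + 11^2 = €163. That is the break-even price.
Between these two prices the firm operates at a loss; above €163 it earns a profit.

Shutdown price = €28; break-even price = €163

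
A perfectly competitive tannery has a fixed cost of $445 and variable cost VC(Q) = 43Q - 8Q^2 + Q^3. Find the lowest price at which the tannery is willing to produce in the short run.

The shutdown price is the minimum of AVC. VC = 43Q - 8Q^2 + Q^3, so AVC = 43 - 8Q + Q^2.
At the minimum of AVC, MC = AVC. MC = 43 - 16Q + 3Q^2; setting MC = AVC gives 2Q^2 - 8Q = 0, so Q = 4. min AVC = 27.
For P < $27 the firm produces nothing.

$27 per unit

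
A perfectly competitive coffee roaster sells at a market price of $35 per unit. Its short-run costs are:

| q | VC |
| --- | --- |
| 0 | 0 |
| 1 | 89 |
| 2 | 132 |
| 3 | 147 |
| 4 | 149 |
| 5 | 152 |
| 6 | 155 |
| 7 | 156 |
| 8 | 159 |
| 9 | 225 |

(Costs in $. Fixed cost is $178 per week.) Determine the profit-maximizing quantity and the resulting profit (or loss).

Tabulate TR − TC: q=0: -178; q=1: -232; q=2: -240; q=3: -220; q=4: -187; q=5: -155; q=6: -123; q=7: -89; q=8: -57; q=9: -88.
Profit is maximized at q = 8. AVC there is 159/8 = $19.88 ≤ P, so producing beats shutting down (which would give -$178).

q = 8; profit = -$57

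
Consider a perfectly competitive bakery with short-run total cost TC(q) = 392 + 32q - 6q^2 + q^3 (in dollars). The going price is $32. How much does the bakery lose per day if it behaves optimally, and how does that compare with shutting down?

Profit = -$360 at q = 4

AVC = 32 - 6q + q^2; min AVC = $23 at q = 3. Since P = $32 ≥ min AVC, the firm produces.
MC = 32 - 12q + 3q^2. Setting P = MC and taking the root on the rising branch gives q* = 4.
TR = 32·4 = 128. TC = 392 + 96 = 488. Profit = 128 − 488 = -$360.
That loss of $360 beats the $392 the firm would lose by shutting down; producing recovers $32 of fixed cost.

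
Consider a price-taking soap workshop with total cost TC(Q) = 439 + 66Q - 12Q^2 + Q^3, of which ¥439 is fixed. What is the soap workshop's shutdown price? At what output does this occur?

Short-run supply begins at min AVC. From VC = 66Q - 12Q^2 + Q^3, AVC = 66 - 12Q + Q^2.
dAVC/dQ = -12 + 2Q = 0 gives Q = 6. min AVC = 66 - 12·6 + 6^2 = 30.
The firm shuts down for any P below ¥30.

¥30 per unit, at Q = 6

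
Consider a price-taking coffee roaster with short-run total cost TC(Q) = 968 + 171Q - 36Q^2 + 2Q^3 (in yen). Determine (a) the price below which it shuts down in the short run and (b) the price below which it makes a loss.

AVC = 171 - 36Q + 2Q^2; minimized at Q = 9, giving min AVC = ¥9. That is the shutdown price.
ATC = 968/Q + 171 - 36Q + 2Q^2. Setting dATC/dQ = −968/Q^2 − 36 + 4Q = 0 gives Q = 11 (since 4·11^3 − 36·11^2 = 968).
min ATC = 968/11 + 171 − 36·11 + 2·11^2 = ¥105. That is the break-even price.
Between these two prices the firm operates at a loss; above ¥105 it earns a profit.

Shutdown price = ¥9; break-even price = ¥105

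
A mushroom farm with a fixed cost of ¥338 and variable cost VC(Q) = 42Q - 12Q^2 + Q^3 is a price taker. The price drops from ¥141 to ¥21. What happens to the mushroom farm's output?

MC = 42 - 24Q + 3Q^2; the shutdown threshold is min AVC = ¥6 (at Q = 6).
With P = ¥141 above the shutdown price, P = MC gives Q = 11.
At P = ¥21 ≥ min AVC, set P = MC: Q = 7. The firm stays open but cuts output.

Output falls from 11 to 7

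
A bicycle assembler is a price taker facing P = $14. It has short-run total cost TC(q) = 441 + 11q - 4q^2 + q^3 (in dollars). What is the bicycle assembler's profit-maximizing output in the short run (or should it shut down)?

Produce at q = 3

Strip out fixed cost: VC = 11q - 4q^2 + q^3. Then AVC = 11 - 4q + q^2 and MC = 11 - 8q + 3q^2.
AVC hits its minimum where MC = AVC, at q = 2, giving min AVC = 11 - 4·2 + 2^2 = $7.
Because $14 ≥ $7, revenue can cover variable cost; the firm operates.
Solving P = MC: -3 - 8q + 3q^2 = 0 ⇒ q = -1/3 or 3. On the upward-sloping branch, q* = 3.
Check: AVC at q = 3 is $8 ≤ P, so revenue covers variable cost.
Profit = P·q − TC = 14·3 − 465 = -$423, a loss, but smaller than the $441 fixed cost the firm would lose by shutting down.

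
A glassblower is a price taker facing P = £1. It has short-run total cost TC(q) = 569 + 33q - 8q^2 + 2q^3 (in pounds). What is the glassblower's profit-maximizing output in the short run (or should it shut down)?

Shut down

Strip out fixed cost: VC = 33q - 8q^2 + 2q^3. Then AVC = 33 - 8q + 2q^2 and MC = 33 - 16q + 6q^2.
The AVC parabola has its vertex at q = 8/4 = 2, where AVC = 33 - 8·2 + 2·2^2 = £25.
Since P = £1 < min AVC = £25, price fails to cover variable cost at any output.
Best response: produce nothing and absorb the £569 fixed cost.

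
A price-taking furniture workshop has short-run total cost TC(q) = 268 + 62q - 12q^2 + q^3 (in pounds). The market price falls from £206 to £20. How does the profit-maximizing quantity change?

Output falls from 12 to 0 (the firm shuts down)

MC = 62 - 24q + 3q^2; the shutdown threshold is min AVC = £26 (at q = 6).
With P = £206 above the shutdown price, P = MC gives q = 12.
At P = £20 < min AVC = £26, price no longer covers variable cost at any output, so the firm shuts down: q = 0.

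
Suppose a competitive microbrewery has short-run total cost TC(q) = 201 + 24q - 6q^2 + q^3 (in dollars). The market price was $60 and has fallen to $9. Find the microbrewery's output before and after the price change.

Output falls from 6 to 0 (the firm shuts down)

AVC = 24 - 6q + q^2, minimized at q = 3 where min AVC = $15. MC = 24 - 12q + 3q^2.
With P = $60 above the shutdown price, P = MC gives q = 6.
At P = $9 < min AVC = $15, price no longer covers variable cost at any output, so the firm shuts down: q = 0.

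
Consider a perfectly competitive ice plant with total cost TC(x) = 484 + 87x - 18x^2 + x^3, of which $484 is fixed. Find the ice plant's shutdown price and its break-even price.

Shutdown price = $6; break-even price = $54

Shutdown price = min AVC. AVC = 87 - 18x + x^2, with vertex at x = 9 and minimum $6.
ATC = 484/x + 87 - 18x + x^2. Setting dATC/dx = −484/x^2 − 18 + 2x = 0 gives x = 11 (since 2·11^3 − 18·11^2 = 484).
min ATC = 484/11 + 87 − 18·11 + 11^2 = $54. That is the break-even price.
For $6 ≤ P < $54 the firm produces at a loss; below $6 it shuts down.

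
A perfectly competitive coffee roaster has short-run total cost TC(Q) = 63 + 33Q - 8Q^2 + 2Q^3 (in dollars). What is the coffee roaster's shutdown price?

$25 per unit

The firm shuts down when price falls below the minimum of average variable cost. AVC = VC/Q = 33 - 8Q + 2Q^2.
At the minimum of AVC, MC = AVC. MC = 33 - 16Q + 6Q^2; setting MC = AVC gives 4Q^2 - 8Q = 0, so Q = 2. min AVC = 25.
So the shutdown price is $25.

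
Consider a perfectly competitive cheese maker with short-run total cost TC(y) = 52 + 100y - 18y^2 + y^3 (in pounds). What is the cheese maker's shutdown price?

Short-run supply begins at min AVC. From VC = 100y - 18y^2 + y^3, AVC = 100 - 18y + y^2.
dAVC/dy = -18 + 2y = 0 gives y = 9. min AVC = 100 - 18·9 + 9^2 = 19.
For P < £19 the firm produces nothing.

£19 per unit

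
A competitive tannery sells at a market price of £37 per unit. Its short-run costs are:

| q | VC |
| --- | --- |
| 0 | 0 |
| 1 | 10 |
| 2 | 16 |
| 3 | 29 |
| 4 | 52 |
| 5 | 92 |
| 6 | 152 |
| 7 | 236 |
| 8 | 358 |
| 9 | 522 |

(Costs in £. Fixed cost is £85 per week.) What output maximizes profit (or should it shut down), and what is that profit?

Tabulate TR − TC: q=0: -85; q=1: -58; q=2: -27; q=3: -3; q=4: 11; q=5: 8; q=6: -15; q=7: -62; q=8: -147; q=9: -274.
Profit is maximized at q = 4. AVC there is 52/4 = £13 ≤ P, so producing beats shutting down (which would give -£85).

q = 4; profit = £11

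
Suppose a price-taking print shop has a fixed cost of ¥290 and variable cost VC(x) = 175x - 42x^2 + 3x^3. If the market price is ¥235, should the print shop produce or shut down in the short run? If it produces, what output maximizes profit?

Strip out fixed cost: VC = 175x - 42x^2 + 3x^3. Then AVC = 175 - 42x + 3x^2 and MC = 175 - 84x + 9x^2.
The AVC parabola has its vertex at x = 42/6 = 7, where AVC = 175 - 42·7 + 3·7^2 = ¥28.
Since P = ¥235 ≥ min AVC = ¥28, price covers variable cost and the firm should produce.
Solving P = MC: -60 - 84x + 9x^2 = 0 ⇒ x = -2/3 or 10. On the upward-sloping branch, x* = 10.
Check: AVC at x = 10 is ¥55 ≤ P, so revenue covers variable cost.
Profit = P·x − TC = 235·10 − 840 = ¥1510.

Produce at x = 10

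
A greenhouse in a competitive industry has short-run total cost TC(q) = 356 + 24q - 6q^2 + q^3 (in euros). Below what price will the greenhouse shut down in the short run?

The shutdown price is the minimum of AVC. VC = 24q - 6q^2 + q^3, so AVC = 24 - 6q + q^2.
At the minimum of AVC, MC = AVC. MC = 24 - 12q + 3q^2; setting MC = AVC gives 2q^2 - 6q = 0, so q = 3. min AVC = 15.
So the shutdown price is €15.

€15 per unit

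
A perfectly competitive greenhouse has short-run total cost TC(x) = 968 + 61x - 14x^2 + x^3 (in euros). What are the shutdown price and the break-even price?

Shutdown price = €12; break-even price = €116

Shutdown price = min AVC. AVC = 61 - 14x + x^2, with vertex at x = 7 and minimum €12.
ATC = 968/x + 61 - 14x + x^2. Setting dATC/dx = −968/x^2 − 14 + 2x = 0 gives x = 11 (since 2·11^3 − 14·11^2 = 968).
min ATC = 968/11 + 61 − 14·11 + 11^2 = €116. That is the break-even price.
Between these two prices the firm operates at a loss; above €116 it earns a profit.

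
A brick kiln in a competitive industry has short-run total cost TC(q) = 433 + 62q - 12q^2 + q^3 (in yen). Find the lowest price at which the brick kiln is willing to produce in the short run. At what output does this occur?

The shutdown price is the minimum of AVC. VC = 62q - 12q^2 + q^3, so AVC = 62 - 12q + q^2.
dAVC/dq = -12 + 2q = 0 gives q = 6. min AVC = 62 - 12·6 + 6^2 = 26.
The firm shuts down for any P below ¥26.

¥26 per unit, at q = 6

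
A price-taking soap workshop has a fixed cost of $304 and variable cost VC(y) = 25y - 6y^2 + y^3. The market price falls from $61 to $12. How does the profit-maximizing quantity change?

AVC = 25 - 6y + y^2, minimized at y = 3 where min AVC = $16. MC = 25 - 12y + 3y^2.
At P = $61 ≥ min AVC, set P = MC on the rising branch: y = 6.
At P = $12 < min AVC = $16, price no longer covers variable cost at any output, so the firm shuts down: y = 0.

Output falls from 6 to 0 (the firm shuts down)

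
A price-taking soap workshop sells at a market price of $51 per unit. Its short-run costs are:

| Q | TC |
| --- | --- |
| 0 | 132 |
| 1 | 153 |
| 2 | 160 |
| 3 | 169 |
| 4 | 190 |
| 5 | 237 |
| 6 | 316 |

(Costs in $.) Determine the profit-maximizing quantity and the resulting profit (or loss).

Tabulate TR − TC: Q=0: -132; Q=1: -102; Q=2: -58; Q=3: -16; Q=4: 14; Q=5: 18; Q=6: -10.
Profit is maximized at Q = 5. AVC there is 105/5 = $21 ≤ P, so producing beats shutting down (which would give -$132).

Q = 5; profit = $18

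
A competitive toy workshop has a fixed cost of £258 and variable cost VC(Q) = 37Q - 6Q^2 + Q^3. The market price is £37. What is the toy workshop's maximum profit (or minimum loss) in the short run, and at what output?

Profit = -£226 at Q = 4

AVC = 37 - 6Q + Q^2 has its minimum £28 at Q = 3; price £37 clears that bar, so the firm operates.
With MC = 37 - 12Q + 3Q^2, P = MC on the upward-sloping part at Q* = 4.
TR = 37·4 = 148. TC = 258 + 116 = 374. Profit = 148 − 374 = -£226.
Shutting down would mean losing the fixed cost of £258, so operating at a loss of £226 is better by £32.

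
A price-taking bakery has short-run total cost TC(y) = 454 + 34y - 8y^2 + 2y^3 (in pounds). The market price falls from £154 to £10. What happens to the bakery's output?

Output falls from 6 to 0 (the firm shuts down)

AVC = 34 - 8y + 2y^2, minimized at y = 2 where min AVC = £26. MC = 34 - 16y + 6y^2.
At P = £154 ≥ min AVC, set P = MC on the rising branch: y = 6.
At P = £10 < min AVC = £26, price no longer covers variable cost at any output, so the firm shuts down: y = 0.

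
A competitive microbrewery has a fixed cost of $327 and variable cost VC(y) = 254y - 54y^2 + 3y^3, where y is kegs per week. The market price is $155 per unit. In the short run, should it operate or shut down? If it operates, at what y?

From TC, MC = TC'(y) = 254 - 108y + 9y^2 and AVC = VC/y = 254 - 54y + 3y^2.
AVC hits its minimum where MC = AVC, at y = 9, giving min AVC = 254 - 54·9 + 3·9^2 = $11.
Since P = $155 ≥ min AVC = $11, price covers variable cost and the firm should produce.
P = MC gives 99 - 108y + 9y^2 = 0, with roots 1 and 11. Take the larger (rising MC): y* = 11.
Check: AVC at y = 11 is $23 ≤ P, so revenue covers variable cost.
Profit = P·y − TC = 155·11 − 580 = $1125.

Produce at y = 11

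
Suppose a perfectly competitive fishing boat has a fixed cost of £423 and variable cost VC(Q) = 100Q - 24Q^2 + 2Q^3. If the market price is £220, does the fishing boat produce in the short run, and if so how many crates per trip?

Produce at Q = 10

Strip out fixed cost: VC = 100Q - 24Q^2 + 2Q^3. Then AVC = 100 - 24Q + 2Q^2 and MC = 100 - 48Q + 6Q^2.
The AVC parabola has its vertex at Q = 24/4 = 6, where AVC = 100 - 24·6 + 2·6^2 = £28.
Because £220 ≥ £28, revenue can cover variable cost; the firm operates.
Solving P = MC: -120 - 48Q + 6Q^2 = 0 ⇒ Q = -2 or 10. On the upward-sloping branch, Q* = 10.
Check: AVC at Q = 10 is £60 ≤ P, so revenue covers variable cost.
Profit = P·Q − TC = 220·10 − 1023 = £1177.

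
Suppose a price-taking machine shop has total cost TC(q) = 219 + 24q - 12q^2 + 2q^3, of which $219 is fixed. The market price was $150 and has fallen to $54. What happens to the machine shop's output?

AVC = 24 - 12q + 2q^2, minimized at q = 3 where min AVC = $6. MC = 24 - 24q + 6q^2.
With P = $150 above the shutdown price, P = MC gives q = 7.
At P = $54 ≥ min AVC, set P = MC: q = 5. The firm stays open but cuts output.

Output falls from 7 to 5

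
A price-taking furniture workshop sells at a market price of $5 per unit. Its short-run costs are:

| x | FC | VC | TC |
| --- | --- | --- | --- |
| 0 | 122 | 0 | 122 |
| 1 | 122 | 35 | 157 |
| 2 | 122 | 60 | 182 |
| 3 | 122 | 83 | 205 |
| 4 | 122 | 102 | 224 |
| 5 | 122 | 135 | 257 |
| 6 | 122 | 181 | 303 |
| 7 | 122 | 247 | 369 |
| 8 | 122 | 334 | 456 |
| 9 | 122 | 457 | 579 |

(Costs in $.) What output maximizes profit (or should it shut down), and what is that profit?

Compute π = P·x − TC at each output: x=0: -122; x=1: -152; x=2: -172; x=3: -190; x=4: -204; x=5: -232; x=6: -273; x=7: -334; x=8: -416; x=9: -534.
Profit is highest at x = 0. Equivalently, the lowest AVC in the table is 102/4 ≈ $25.50 at x = 4, and P = $5 falls below it — price never covers variable cost, so the firm shuts down and loses only its fixed cost.

x = 0 (shut down); profit = -$122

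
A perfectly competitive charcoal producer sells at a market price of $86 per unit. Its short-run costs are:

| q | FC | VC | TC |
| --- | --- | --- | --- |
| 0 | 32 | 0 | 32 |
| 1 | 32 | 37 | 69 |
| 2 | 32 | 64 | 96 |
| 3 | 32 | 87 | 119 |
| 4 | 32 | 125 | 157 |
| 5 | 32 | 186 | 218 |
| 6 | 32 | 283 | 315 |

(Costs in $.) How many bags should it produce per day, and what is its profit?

Tabulate TR − TC: q=0: -32; q=1: 17; q=2: 76; q=3: 139; q=4: 187; q=5: 212; q=6: 201.
Profit is maximized at q = 5. AVC there is 186/5 = $37.20 ≤ P, so producing beats shutting down (which would give -$32).

q = 5; profit = $212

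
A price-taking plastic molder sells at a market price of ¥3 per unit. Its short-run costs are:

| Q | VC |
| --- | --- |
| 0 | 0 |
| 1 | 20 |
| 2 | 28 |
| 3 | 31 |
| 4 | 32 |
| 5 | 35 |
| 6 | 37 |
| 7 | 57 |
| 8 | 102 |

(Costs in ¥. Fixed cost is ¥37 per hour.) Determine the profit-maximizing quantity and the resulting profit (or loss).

Compute π = P·Q − TC at each output: Q=0: -37; Q=1: -54; Q=2: -59; Q=3: -59; Q=4: -57; Q=5: -57; Q=6: -56; Q=7: -73; Q=8: -115.
Profit is highest at Q = 0. Equivalently, the lowest AVC in the table is 37/6 ≈ ¥6.17 at Q = 6, and P = ¥3 falls below it — price never covers variable cost, so the firm shuts down and loses only its fixed cost.

Q = 0 (shut down); profit = -¥37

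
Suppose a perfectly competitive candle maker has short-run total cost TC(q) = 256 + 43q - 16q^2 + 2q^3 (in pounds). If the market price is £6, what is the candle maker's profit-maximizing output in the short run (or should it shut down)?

Shut down

From TC, MC = TC'(q) = 43 - 32q + 6q^2 and AVC = VC/q = 43 - 16q + 2q^2.
AVC is minimized where dAVC/dq = -16 + 4q = 0, at q = 4; min AVC = 43 - 16·4 + 2·4^2 = £11.
With P < min AVC (£6 < £11), every unit sold adds to the loss.
The firm minimizes its loss by shutting down and losing only its fixed cost of £256.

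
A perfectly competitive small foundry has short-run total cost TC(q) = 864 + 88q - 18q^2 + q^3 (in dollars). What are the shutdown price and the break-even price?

Shutdown price = $7; break-even price = $88

AVC = 88 - 18q + q^2; minimized at q = 9, giving min AVC = $7. That is the shutdown price.
ATC = 864/q + 88 - 18q + q^2. Setting dATC/dq = −864/q^2 − 18 + 2q = 0 gives q = 12 (since 2·12^3 − 18·12^2 = 864).
min ATC = 864/12 + 88 − 18·12 + 12^2 = $88. That is the break-even price.
Between these two prices the firm operates at a loss; above $88 it earns a profit.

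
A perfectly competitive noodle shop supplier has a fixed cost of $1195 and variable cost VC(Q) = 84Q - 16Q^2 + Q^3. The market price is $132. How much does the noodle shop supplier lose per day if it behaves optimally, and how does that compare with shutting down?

AVC = 84 - 16Q + Q^2 has its minimum $20 at Q = 8; price $132 clears that bar, so the firm operates.
MC = 84 - 32Q + 3Q^2. Setting P = MC and taking the root on the rising branch gives Q* = 12.
TR = 132·12 = 1584. TC = 1195 + 432 = 1627. Profit = 1584 − 1627 = -$43.
That loss of $43 beats the $1195 the firm would lose by shutting down; producing recovers $1152 of fixed cost.

Profit = -$43 at Q = 12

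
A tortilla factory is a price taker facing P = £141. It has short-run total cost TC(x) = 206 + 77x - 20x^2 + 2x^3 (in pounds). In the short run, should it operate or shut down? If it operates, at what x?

From TC, MC = TC'(x) = 77 - 40x + 6x^2 and AVC = VC/x = 77 - 20x + 2x^2.
AVC is minimized where dAVC/dx = -20 + 4x = 0, at x = 5; min AVC = 77 - 20·5 + 2·5^2 = £27.
P = £141 exceeds min AVC = £27, so the firm stays open.
P = MC gives -64 - 40x + 6x^2 = 0, with roots -4/3 and 8. Take the larger (rising MC): x* = 8.
Check: AVC at x = 8 is £45 ≤ P, so revenue covers variable cost.
Profit = P·x − TC = 141·8 − 566 = £562.

Produce at x = 8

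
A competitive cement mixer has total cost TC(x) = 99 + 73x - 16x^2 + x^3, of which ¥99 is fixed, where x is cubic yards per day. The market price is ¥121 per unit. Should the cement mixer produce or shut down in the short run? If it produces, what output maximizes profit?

Produce at x = 12

Variable cost is VC = 73x - 16x^2 + x^3, so AVC = VC/x = 73 - 16x + x^2 and MC = dTC/dx = 73 - 32x + 3x^2.
AVC is minimized where dAVC/dx = -16 + 2x = 0, at x = 8; min AVC = 73 - 16·8 + 8^2 = ¥9.
Since P = ¥121 ≥ min AVC = ¥9, price covers variable cost and the firm should produce.
Set P = MC: 121 = 73 - 32x + 3x^2 → -48 - 32x + 3x^2 = 0. The roots are x = -4/3 and x = 12; the profit-maximizing output is on the rising part of MC, so x* = 12.
Check: AVC at x = 12 is ¥25 ≤ P, so revenue covers variable cost.
Profit = P·x − TC = 121·12 − 399 = ¥1053.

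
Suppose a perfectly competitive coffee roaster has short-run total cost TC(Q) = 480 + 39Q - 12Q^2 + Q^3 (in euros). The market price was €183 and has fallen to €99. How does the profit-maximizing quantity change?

Output falls from 12 to 10

MC = 39 - 24Q + 3Q^2; the shutdown threshold is min AVC = €3 (at Q = 6).
At P = €183 ≥ min AVC, set P = MC on the rising branch: Q = 12.
At P = €99 ≥ min AVC, set P = MC: Q = 10. The firm stays open but cuts output.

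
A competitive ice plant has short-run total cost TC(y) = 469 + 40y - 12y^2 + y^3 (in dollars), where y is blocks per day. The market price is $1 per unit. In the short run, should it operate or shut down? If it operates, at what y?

Variable cost is VC = 40y - 12y^2 + y^3, so AVC = VC/y = 40 - 12y + y^2 and MC = dTC/dy = 40 - 24y + 3y^2.
The AVC parabola has its vertex at y = 12/2 = 6, where AVC = 40 - 12·6 + 6^2 = $4.
P = $1 lies below min AVC = $4; no output level covers variable cost.
The firm minimizes its loss by shutting down and losing only its fixed cost of $469.

Shut down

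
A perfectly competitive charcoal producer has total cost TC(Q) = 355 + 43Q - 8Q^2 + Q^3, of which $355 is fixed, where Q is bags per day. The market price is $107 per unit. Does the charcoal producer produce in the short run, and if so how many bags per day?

Produce at Q = 8

From TC, MC = TC'(Q) = 43 - 16Q + 3Q^2 and AVC = VC/Q = 43 - 8Q + Q^2.
AVC is minimized where dAVC/dQ = -8 + 2Q = 0, at Q = 4; min AVC = 43 - 8·4 + 4^2 = $27.
P = $107 exceeds min AVC = $27, so the firm stays open.
P = MC gives -64 - 16Q + 3Q^2 = 0, with roots -8/3 and 8. Take the larger (rising MC): Q* = 8.
Check: AVC at Q = 8 is $43 ≤ P, so revenue covers variable cost.
Profit = P·Q − TC = 107·8 − 699 = $157.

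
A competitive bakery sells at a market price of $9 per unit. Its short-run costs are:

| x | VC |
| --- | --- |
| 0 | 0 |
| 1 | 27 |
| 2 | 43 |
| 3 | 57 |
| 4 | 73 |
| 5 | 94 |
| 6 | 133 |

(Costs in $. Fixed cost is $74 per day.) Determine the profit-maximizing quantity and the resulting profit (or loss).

Tabulate TR − TC: x=0: -74; x=1: -92; x=2: -99; x=3: -104; x=4: -111; x=5: -123; x=6: -153.
Profit is highest at x = 0. Equivalently, the lowest AVC in the table is 73/4 ≈ $18.25 at x = 4, and P = $9 falls below it — price never covers variable cost, so the firm shuts down and loses only its fixed cost.

x = 0 (shut down); profit = -$74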